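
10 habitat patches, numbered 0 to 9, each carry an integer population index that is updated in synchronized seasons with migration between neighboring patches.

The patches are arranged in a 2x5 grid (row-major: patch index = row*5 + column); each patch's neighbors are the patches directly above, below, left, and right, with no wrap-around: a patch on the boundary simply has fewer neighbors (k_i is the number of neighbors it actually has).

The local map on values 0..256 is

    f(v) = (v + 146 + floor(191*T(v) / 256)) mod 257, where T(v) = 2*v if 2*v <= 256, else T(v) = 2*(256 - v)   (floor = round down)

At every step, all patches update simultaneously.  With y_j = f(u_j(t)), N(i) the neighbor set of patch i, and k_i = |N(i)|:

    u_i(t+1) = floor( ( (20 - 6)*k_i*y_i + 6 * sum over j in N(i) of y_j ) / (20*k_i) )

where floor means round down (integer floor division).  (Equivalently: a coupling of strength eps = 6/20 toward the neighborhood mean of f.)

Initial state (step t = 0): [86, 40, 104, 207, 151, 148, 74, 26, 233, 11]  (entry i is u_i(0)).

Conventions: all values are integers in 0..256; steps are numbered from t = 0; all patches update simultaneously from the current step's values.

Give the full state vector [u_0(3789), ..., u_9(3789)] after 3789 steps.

Answer: [181, 181, 181, 181, 181, 181, 181, 181, 181, 181]
Key observation: The state at step 7, [181, 181, 181, 181, 181, 181, 181, 181, 181, 181], reappears at step 8: the system is in a cycle of period 1 from step 7 on.  Therefore the state at step 3789 equals the state at step 7 + ((3789 - 7) mod 1) = 7, which is [181, 181, 181, 181, 181, 181, 181, 181, 181, 181].

Derivation:
t=0: [86, 40, 104, 207, 151, 148, 74, 26, 233, 11]
t=1: [138, 203, 166, 168, 188, 165, 116, 184, 164, 173]
t=2: [196, 176, 186, 187, 180, 189, 178, 181, 188, 184]
t=3: [175, 182, 179, 178, 181, 177, 182, 180, 178, 180]
t=4: [183, 181, 182, 182, 181, 182, 181, 182, 182, 182]
t=5: [180, 180, 181, 181, 181, 180, 181, 181, 181, 181]
t=6: [182, 181, 181, 181, 181, 181, 181, 181, 181, 181]
t=7: [181, 181, 181, 181, 181, 181, 181, 181, 181, 181]
t=8: [181, 181, 181, 181, 181, 181, 181, 181, 181, 181]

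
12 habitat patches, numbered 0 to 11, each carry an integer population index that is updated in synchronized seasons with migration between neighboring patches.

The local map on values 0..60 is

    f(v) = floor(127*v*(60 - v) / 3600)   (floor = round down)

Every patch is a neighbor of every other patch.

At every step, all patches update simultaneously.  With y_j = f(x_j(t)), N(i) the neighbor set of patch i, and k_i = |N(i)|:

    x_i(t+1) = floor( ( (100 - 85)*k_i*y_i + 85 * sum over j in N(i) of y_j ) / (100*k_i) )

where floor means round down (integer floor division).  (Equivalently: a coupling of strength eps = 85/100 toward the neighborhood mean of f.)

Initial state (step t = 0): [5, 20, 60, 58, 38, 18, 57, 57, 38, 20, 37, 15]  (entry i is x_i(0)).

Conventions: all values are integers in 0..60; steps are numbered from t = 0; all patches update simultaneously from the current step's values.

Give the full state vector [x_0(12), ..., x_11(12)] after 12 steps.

Answer: [31, 31, 31, 31, 31, 31, 31, 31, 31, 31, 31, 31]

Derivation:
t=0: [5, 20, 60, 58, 38, 18, 57, 57, 38, 20, 37, 15]
t=1: [17, 18, 16, 17, 18, 18, 17, 17, 18, 18, 19, 18]
t=2: [25, 25, 25, 25, 25, 25, 25, 25, 25, 25, 25, 25]
t=3: [30, 30, 30, 30, 30, 30, 30, 30, 30, 30, 30, 30]
t=4: [31, 31, 31, 31, 31, 31, 31, 31, 31, 31, 31, 31]
t=5: [31, 31, 31, 31, 31, 31, 31, 31, 31, 31, 31, 31]
t=6: [31, 31, 31, 31, 31, 31, 31, 31, 31, 31, 31, 31]
t=7: [31, 31, 31, 31, 31, 31, 31, 31, 31, 31, 31, 31]
t=8: [31, 31, 31, 31, 31, 31, 31, 31, 31, 31, 31, 31]
t=9: [31, 31, 31, 31, 31, 31, 31, 31, 31, 31, 31, 31]
t=10: [31, 31, 31, 31, 31, 31, 31, 31, 31, 31, 31, 31]
t=11: [31, 31, 31, 31, 31, 31, 31, 31, 31, 31, 31, 31]
t=12: [31, 31, 31, 31, 31, 31, 31, 31, 31, 31, 31, 31]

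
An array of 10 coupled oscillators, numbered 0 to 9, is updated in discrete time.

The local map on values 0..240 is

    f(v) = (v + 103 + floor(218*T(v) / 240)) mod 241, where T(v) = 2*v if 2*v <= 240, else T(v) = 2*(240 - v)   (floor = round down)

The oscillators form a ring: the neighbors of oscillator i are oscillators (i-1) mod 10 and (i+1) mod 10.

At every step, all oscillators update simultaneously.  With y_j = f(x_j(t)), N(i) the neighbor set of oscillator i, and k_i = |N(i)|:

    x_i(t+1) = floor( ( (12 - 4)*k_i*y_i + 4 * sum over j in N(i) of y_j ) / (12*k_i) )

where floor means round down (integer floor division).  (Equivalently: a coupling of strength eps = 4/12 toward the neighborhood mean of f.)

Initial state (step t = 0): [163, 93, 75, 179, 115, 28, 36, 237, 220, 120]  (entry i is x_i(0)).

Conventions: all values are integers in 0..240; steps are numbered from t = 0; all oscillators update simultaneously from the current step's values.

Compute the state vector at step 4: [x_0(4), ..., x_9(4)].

Answer: [167, 167, 161, 161, 159, 156, 162, 174, 174, 167]

Derivation:
t=0: [163, 93, 75, 179, 115, 28, 36, 237, 220, 120]
t=1: [163, 121, 94, 143, 178, 185, 183, 123, 129, 180]
t=2: [167, 181, 147, 167, 155, 147, 155, 188, 186, 160]
t=3: [160, 156, 169, 165, 170, 175, 167, 148, 149, 162]
t=4: [167, 167, 161, 161, 159, 156, 162, 174, 174, 167]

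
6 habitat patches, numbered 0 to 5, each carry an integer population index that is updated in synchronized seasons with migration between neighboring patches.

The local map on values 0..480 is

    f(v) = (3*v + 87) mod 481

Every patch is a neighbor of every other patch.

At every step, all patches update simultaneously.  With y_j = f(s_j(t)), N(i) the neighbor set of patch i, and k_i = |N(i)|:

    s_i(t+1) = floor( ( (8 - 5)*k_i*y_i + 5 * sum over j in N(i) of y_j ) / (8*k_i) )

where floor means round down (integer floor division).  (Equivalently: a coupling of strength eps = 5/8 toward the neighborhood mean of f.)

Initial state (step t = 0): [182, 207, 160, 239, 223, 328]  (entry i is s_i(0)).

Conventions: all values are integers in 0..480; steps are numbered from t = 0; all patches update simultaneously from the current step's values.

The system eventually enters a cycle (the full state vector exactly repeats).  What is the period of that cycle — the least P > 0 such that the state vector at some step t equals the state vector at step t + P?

Simulating step by step:
t=0: [182, 207, 160, 239, 223, 328]
t=1: [184, 203, 168, 227, 215, 173]
t=2: [182, 197, 170, 215, 206, 174]
t=3: [171, 182, 162, 196, 189, 165]
t=4: [133, 141, 126, 152, 147, 129]
t=5: [136, 142, 251, 150, 147, 253]
t=6: [112, 117, 198, 123, 120, 200]
t=7: [377, 380, 321, 385, 383, 322]
t=8: [220, 223, 178, 226, 225, 179]
t=9: [240, 242, 208, 244, 243, 209]
t=10: [305, 307, 281, 308, 308, 282]
t=11: [145, 147, 247, 147, 147, 248]
t=12: [120, 121, 196, 121, 121, 197]
t=13: [385, 386, 322, 386, 386, 322]
t=14: [233, 234, 186, 234, 234, 186]
t=15: [270, 271, 235, 271, 271, 235]
t=16: [390, 391, 364, 391, 391, 364]
t=17: [276, 277, 257, 277, 277, 257]
t=18: [420, 421, 406, 421, 421, 406]
t=19: [375, 376, 365, 376, 376, 365]
t=20: [243, 244, 236, 244, 244, 236]
t=21: [330, 331, 325, 331, 331, 325]
t=22: [112, 113, 108, 113, 113, 108]
t=23: [421, 421, 418, 421, 421, 418]
t=24: [385, 385, 383, 385, 385, 383]
t=25: [278, 278, 277, 278, 278, 277]
t=26: [439, 439, 438, 439, 439, 438]
t=27: [441, 441, 440, 441, 441, 440]
t=28: [447, 447, 446, 447, 447, 446]
t=29: [465, 465, 464, 465, 465, 464]
t=30: [38, 38, 37, 38, 38, 37]
t=31: [200, 200, 199, 200, 200, 199]
t=32: [205, 205, 204, 205, 205, 204]
t=33: [220, 220, 219, 220, 220, 219]
t=34: [265, 265, 264, 265, 265, 264]
t=35: [400, 400, 399, 400, 400, 399]
t=36: [324, 324, 323, 324, 324, 323]
t=37: [96, 96, 95, 96, 96, 95]
t=38: [374, 374, 373, 374, 374, 373]
t=39: [246, 246, 245, 246, 246, 245]
t=40: [343, 343, 342, 343, 343, 342]
t=41: [153, 153, 152, 153, 153, 152]
t=42: [64, 64, 63, 64, 64, 63]
t=43: [278, 278, 277, 278, 278, 277]

Answer: 18
Key observation: The state at step 25, [278, 278, 277, 278, 278, 277], reappears at step 43 — and no state repeats earlier — so the cycle the system enters has period 18.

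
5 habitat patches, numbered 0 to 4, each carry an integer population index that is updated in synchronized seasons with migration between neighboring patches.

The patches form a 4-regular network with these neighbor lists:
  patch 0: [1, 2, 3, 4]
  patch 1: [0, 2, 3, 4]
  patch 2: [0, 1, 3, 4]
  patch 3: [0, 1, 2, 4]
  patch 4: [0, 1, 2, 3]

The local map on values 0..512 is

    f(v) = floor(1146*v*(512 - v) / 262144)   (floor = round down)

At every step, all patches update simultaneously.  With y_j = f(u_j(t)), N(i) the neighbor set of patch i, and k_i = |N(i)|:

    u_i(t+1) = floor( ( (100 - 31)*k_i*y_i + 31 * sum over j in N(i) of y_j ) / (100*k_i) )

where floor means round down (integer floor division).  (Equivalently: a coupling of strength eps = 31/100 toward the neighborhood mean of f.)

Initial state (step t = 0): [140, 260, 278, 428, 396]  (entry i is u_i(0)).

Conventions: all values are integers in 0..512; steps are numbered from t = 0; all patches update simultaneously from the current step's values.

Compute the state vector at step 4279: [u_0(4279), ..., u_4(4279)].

Answer: [283, 283, 283, 283, 283]
Key observation: The state at step 4, [283, 283, 283, 283, 283], reappears at step 5: the system is in a cycle of period 1 from step 4 on.  Therefore the state at step 4279 equals the state at step 4 + ((4279 - 4) mod 1) = 4, which is [283, 283, 283, 283, 283].

Derivation:
t=0: [140, 260, 278, 428, 396]
t=1: [228, 264, 263, 185, 211]
t=2: [281, 283, 283, 269, 277]
t=3: [283, 283, 283, 284, 283]
t=4: [283, 283, 283, 283, 283]
t=5: [283, 283, 283, 283, 283]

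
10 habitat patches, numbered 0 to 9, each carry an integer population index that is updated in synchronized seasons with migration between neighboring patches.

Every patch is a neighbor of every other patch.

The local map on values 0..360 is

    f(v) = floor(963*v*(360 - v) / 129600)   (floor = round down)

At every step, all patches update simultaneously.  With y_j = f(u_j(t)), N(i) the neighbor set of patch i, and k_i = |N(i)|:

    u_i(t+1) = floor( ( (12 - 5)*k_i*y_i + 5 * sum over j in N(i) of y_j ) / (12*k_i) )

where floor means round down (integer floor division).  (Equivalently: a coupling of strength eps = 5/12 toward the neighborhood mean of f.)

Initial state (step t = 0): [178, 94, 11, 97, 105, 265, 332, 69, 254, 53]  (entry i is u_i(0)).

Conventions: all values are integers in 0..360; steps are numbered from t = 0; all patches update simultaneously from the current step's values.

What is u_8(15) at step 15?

Simulating step by step:
t=0: [178, 94, 11, 97, 105, 265, 332, 69, 254, 53]
t=1: [201, 171, 87, 173, 178, 172, 109, 152, 179, 136]
t=2: [232, 234, 199, 234, 234, 234, 214, 231, 234, 226]
t=3: [221, 220, 231, 220, 220, 220, 227, 221, 220, 224]
t=4: [227, 227, 223, 227, 227, 227, 225, 227, 227, 226]
t=5: [224, 224, 225, 224, 224, 224, 224, 224, 224, 224]
t=6: [225, 225, 225, 225, 225, 225, 225, 225, 225, 225]
t=7: [225, 225, 225, 225, 225, 225, 225, 225, 225, 225]
t=8: [225, 225, 225, 225, 225, 225, 225, 225, 225, 225]
t=9: [225, 225, 225, 225, 225, 225, 225, 225, 225, 225]
t=10: [225, 225, 225, 225, 225, 225, 225, 225, 225, 225]
t=11: [225, 225, 225, 225, 225, 225, 225, 225, 225, 225]
t=12: [225, 225, 225, 225, 225, 225, 225, 225, 225, 225]
t=13: [225, 225, 225, 225, 225, 225, 225, 225, 225, 225]
t=14: [225, 225, 225, 225, 225, 225, 225, 225, 225, 225]
t=15: [225, 225, 225, 225, 225, 225, 225, 225, 225, 225]

Answer: u_8(15) = 225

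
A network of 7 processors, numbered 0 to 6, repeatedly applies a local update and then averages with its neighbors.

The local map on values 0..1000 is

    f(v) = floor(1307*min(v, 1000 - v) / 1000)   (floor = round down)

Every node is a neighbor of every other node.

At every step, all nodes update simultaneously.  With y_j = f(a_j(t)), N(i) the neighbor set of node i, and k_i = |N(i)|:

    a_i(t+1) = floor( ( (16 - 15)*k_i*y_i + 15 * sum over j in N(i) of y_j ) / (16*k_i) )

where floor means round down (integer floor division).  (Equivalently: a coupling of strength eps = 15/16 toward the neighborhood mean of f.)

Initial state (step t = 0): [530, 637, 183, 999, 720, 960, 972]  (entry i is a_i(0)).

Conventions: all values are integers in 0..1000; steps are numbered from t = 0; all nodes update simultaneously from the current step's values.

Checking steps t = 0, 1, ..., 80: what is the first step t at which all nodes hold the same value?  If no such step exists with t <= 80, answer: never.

Answer: 3
Key observation: Synchronization is absorbing here: once all nodes are equal they stay equal, and step 3 is the first all-equal step.

Derivation:
t=0: [530, 637, 183, 999, 720, 960, 972]  (not all equal)
t=1: [220, 233, 255, 278, 244, 273, 274]  (not all equal)
t=2: [335, 333, 331, 328, 332, 328, 328]  (not all equal)
t=3: [431, 431, 431, 431, 431, 431, 431]  (all equal)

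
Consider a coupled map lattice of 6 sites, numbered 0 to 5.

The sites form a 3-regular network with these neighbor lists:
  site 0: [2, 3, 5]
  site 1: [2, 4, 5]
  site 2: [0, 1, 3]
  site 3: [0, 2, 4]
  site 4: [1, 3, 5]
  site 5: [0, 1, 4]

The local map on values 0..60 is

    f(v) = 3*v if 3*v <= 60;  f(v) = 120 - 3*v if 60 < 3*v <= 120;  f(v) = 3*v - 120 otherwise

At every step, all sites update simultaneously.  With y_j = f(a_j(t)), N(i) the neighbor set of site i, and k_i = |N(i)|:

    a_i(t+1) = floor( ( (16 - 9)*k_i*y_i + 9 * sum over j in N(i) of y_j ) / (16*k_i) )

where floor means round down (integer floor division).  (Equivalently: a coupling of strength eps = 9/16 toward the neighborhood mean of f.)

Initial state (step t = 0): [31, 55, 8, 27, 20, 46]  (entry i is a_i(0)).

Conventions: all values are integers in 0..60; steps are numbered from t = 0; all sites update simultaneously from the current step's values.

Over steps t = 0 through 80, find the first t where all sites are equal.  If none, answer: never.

Answer: 25
Key observation: Synchronization is absorbing here: once all sites are equal they stay equal, and step 25 is the first all-equal step.

Derivation:
t=0: [31, 55, 8, 27, 20, 46]  (not all equal)
t=1: [27, 38, 31, 37, 45, 32]  (not all equal)
t=2: [28, 15, 21, 19, 13, 21]  (not all equal)
t=3: [47, 48, 50, 49, 46, 47]  (not all equal)
t=4: [23, 23, 26, 24, 21, 21]  (not all equal)
t=5: [49, 51, 46, 49, 54, 54]  (not all equal)
t=6: [28, 33, 24, 28, 37, 37]  (not all equal)
t=7: [33, 21, 38, 33, 16, 16]  (not all equal)
t=8: [23, 44, 21, 23, 44, 44]  (not all equal)
t=9: [44, 20, 46, 44, 19, 19]  (not all equal)
t=10: [21, 51, 23, 21, 49, 49]  (not all equal)
t=11: [50, 34, 49, 50, 33, 33]  (not all equal)
t=12: [27, 20, 26, 27, 22, 22]  (not all equal)
t=13: [42, 54, 44, 42, 52, 52]  (not all equal)
t=14: [12, 34, 15, 12, 31, 31]  (not all equal)
t=15: [36, 26, 36, 36, 27, 27]  (not all equal)
t=16: [17, 35, 17, 17, 34, 34]  (not all equal)
t=17: [44, 22, 44, 44, 23, 23]  (not all equal)
t=18: [19, 45, 19, 19, 44, 44]  (not all equal)
t=19: [48, 21, 49, 48, 21, 21]  (not all equal)
t=20: [30, 51, 31, 30, 50, 50]  (not all equal)
t=21: [29, 30, 29, 29, 30, 30]  (not all equal)
t=22: [32, 30, 32, 32, 30, 30]  (not all equal)
t=23: [25, 28, 25, 25, 28, 28]  (not all equal)
t=24: [43, 37, 43, 43, 37, 37]  (not all equal)
t=25: [9, 9, 9, 9, 9, 9]  (all equal)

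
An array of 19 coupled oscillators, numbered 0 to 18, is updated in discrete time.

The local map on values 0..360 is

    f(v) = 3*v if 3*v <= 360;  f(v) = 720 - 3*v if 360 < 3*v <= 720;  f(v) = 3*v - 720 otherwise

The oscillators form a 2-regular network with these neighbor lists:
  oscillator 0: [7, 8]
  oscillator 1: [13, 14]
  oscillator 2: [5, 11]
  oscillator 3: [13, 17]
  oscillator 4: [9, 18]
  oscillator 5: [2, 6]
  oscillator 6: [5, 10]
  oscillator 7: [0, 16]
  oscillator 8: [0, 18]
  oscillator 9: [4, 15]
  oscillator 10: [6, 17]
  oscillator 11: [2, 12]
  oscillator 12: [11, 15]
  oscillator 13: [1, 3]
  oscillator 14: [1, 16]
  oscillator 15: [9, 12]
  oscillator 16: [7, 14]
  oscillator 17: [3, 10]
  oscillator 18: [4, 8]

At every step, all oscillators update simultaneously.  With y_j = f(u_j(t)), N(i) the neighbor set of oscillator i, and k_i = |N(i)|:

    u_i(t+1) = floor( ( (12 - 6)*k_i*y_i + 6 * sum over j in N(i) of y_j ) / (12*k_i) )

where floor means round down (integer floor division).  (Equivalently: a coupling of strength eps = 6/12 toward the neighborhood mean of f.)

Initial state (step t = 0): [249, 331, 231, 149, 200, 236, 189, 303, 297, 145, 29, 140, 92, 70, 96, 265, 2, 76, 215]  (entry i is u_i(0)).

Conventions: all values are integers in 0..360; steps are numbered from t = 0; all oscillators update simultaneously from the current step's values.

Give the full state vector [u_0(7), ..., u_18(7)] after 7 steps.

Answer: [180, 129, 39, 252, 153, 137, 243, 294, 73, 144, 299, 6, 15, 130, 253, 66, 326, 315, 84]

Derivation:
t=0: [249, 331, 231, 149, 200, 236, 189, 303, 297, 145, 29, 140, 92, 70, 96, 265, 2, 76, 215]
t=1: [103, 261, 91, 246, 150, 51, 101, 102, 111, 191, 138, 225, 231, 241, 213, 177, 122, 204, 110]
t=2: [314, 52, 186, 36, 254, 220, 266, 318, 326, 188, 255, 97, 72, 21, 144, 138, 273, 135, 315]
t=3: [234, 165, 168, 148, 116, 90, 65, 197, 240, 165, 120, 240, 257, 97, 207, 246, 180, 195, 187]
t=4: [41, 210, 175, 244, 270, 237, 255, 114, 44, 204, 262, 66, 30, 270, 150, 78, 147, 226, 166]
t=5: [180, 135, 149, 39, 127, 64, 41, 271, 152, 135, 54, 170, 153, 70, 227, 166, 292, 40, 166]
t=6: [179, 219, 237, 141, 303, 195, 150, 130, 232, 297, 141, 238, 238, 213, 137, 255, 111, 129, 261]
t=7: [180, 129, 39, 252, 153, 137, 243, 294, 73, 144, 299, 6, 15, 130, 253, 66, 326, 315, 84]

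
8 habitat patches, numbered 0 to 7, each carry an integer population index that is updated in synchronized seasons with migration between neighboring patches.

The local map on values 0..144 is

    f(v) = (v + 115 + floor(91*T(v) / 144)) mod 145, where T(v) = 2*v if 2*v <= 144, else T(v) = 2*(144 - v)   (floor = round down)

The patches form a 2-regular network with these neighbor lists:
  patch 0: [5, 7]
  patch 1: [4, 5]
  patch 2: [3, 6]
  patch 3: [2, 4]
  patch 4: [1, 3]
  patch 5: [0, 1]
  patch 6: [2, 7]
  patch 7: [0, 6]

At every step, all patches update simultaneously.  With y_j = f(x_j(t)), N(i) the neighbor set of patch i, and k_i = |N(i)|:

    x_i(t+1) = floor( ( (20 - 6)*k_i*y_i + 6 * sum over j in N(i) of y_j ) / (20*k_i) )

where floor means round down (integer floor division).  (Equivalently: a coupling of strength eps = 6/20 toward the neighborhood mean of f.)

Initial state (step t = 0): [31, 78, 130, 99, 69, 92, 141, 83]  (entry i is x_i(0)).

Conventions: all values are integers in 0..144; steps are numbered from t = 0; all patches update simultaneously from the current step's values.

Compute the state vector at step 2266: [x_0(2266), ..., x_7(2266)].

Answer: [120, 120, 120, 120, 120, 120, 120, 120]
Key observation: The state at step 3, [120, 120, 120, 120, 120, 120, 120, 120], reappears at step 4: the system is in a cycle of period 1 from step 3 on.  Therefore the state at step 2266 equals the state at step 3 + ((2266 - 3) mod 1) = 3, which is [120, 120, 120, 120, 120, 120, 120, 120].

Derivation:
t=0: [31, 78, 130, 99, 69, 92, 141, 83]
t=1: [66, 129, 117, 123, 126, 114, 116, 114]
t=2: [119, 117, 120, 119, 118, 120, 121, 120]
t=3: [120, 120, 120, 120, 120, 120, 120, 120]
t=4: [120, 120, 120, 120, 120, 120, 120, 120]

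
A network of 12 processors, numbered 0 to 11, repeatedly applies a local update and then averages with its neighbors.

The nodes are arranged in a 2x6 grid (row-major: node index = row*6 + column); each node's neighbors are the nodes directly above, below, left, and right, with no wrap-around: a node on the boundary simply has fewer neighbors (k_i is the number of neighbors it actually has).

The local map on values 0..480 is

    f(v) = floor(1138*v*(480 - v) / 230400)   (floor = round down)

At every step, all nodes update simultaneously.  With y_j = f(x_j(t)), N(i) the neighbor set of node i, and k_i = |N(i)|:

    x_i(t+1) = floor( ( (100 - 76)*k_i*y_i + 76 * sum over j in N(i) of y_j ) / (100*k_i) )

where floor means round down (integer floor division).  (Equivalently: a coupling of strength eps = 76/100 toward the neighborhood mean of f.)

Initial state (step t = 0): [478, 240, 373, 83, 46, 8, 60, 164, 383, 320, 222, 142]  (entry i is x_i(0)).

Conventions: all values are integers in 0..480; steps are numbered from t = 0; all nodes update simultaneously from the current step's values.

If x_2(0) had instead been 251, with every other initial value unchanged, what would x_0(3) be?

Answer: x_0(3) = 281
Key observation: This trace re-runs the system from the modified initial state.

Derivation:
t=0: [478, 240, 251, 83, 46, 8, 60, 164, 383, 320, 222, 142]
t=1: [156, 205, 227, 199, 140, 131, 128, 210, 244, 219, 216, 170]
t=2: [249, 272, 280, 268, 254, 242, 254, 265, 282, 280, 264, 254]
t=3: [281, 280, 277, 278, 281, 283, 282, 279, 277, 278, 280, 282]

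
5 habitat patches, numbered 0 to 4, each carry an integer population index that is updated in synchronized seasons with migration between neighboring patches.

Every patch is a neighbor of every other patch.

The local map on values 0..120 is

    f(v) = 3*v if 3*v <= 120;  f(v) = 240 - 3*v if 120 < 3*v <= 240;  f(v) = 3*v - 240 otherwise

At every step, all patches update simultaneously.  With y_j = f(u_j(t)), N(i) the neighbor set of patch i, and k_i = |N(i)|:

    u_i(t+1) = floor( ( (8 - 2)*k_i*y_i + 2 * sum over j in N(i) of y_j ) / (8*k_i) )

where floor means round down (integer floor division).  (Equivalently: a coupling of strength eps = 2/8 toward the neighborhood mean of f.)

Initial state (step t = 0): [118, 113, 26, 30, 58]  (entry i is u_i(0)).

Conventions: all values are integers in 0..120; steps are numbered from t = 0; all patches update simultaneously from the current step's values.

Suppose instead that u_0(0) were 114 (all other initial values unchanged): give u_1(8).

Simulating step by step:
t=0: [114, 113, 26, 30, 58]
t=1: [97, 95, 80, 89, 72]
t=2: [44, 40, 9, 27, 25]
t=3: [99, 108, 44, 81, 77]
t=4: [55, 74, 90, 18, 22]
t=5: [66, 27, 35, 52, 60]
t=6: [52, 78, 95, 81, 64]
t=7: [69, 15, 42, 13, 44]
t=8: [43, 52, 99, 48, 95]

Answer: u_1(8) = 52
Key observation: This trace re-runs the system from the modified initial state.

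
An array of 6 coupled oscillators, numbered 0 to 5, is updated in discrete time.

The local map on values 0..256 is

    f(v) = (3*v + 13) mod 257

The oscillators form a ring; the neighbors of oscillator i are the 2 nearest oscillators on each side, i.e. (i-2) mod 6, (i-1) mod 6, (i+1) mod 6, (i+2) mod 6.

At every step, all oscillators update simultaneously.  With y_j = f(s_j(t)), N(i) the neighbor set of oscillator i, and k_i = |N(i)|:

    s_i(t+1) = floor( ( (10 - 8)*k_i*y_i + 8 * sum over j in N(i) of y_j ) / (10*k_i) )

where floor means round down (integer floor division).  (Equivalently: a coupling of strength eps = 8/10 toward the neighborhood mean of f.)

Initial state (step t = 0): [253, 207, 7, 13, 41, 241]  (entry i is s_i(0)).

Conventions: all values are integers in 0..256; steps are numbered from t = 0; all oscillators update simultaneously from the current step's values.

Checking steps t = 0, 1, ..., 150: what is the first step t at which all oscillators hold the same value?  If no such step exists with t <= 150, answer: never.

Answer: 12
Key observation: Synchronization is absorbing here: once all oscillators are equal they stay equal, and step 12 is the first all-equal step.

Derivation:
t=0: [253, 207, 7, 13, 41, 241]  (not all equal)
t=1: [102, 85, 68, 112, 89, 106]  (not all equal)
t=2: [77, 91, 81, 83, 93, 52]  (not all equal)
t=3: [146, 140, 113, 98, 141, 96]  (not all equal)
t=4: [137, 111, 138, 108, 112, 128]  (not all equal)
t=5: [131, 129, 119, 114, 129, 113]  (not all equal)
t=6: [128, 119, 129, 118, 119, 125]  (not all equal)
t=7: [128, 127, 123, 122, 127, 121]  (not all equal)
t=8: [131, 128, 132, 128, 128, 131]  (not all equal)
t=9: [146, 146, 144, 144, 146, 143]  (not all equal)
t=10: [191, 189, 191, 189, 189, 191]  (not all equal)
t=11: [69, 69, 68, 68, 69, 68]  (not all equal)
t=12: [218, 218, 218, 218, 218, 218]  (all equal)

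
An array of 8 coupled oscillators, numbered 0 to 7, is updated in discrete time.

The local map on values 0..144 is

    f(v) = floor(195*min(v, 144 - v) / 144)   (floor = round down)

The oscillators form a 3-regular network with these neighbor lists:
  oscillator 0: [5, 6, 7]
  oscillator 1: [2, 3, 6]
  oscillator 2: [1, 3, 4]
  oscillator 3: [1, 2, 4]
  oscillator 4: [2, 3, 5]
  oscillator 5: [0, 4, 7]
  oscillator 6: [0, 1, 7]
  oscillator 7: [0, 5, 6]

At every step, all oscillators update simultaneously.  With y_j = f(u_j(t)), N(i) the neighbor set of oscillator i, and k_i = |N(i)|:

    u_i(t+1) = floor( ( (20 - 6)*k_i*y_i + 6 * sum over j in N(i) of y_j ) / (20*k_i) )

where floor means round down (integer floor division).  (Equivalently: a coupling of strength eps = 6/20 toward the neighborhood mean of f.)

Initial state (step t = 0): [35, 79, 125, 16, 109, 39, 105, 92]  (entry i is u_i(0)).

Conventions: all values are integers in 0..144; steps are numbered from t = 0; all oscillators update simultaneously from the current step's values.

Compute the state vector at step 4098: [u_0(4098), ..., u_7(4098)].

Simulating step by step:
t=0: [35, 79, 125, 16, 109, 39, 105, 92]
t=1: [50, 71, 33, 30, 42, 52, 56, 64]
t=2: [70, 83, 50, 47, 54, 69, 77, 81]
t=3: [92, 79, 68, 66, 73, 90, 89, 87]
t=4: [71, 87, 91, 89, 92, 75, 75, 75]
t=5: [95, 77, 71, 73, 72, 91, 91, 93]
t=6: [67, 89, 95, 95, 94, 72, 72, 69]
t=7: [91, 74, 66, 66, 69, 92, 93, 93]
t=8: [70, 90, 89, 89, 89, 72, 71, 69]
t=9: [94, 75, 73, 73, 76, 94, 93, 93]
t=10: [67, 91, 95, 95, 90, 69, 71, 68]
t=11: [91, 72, 67, 67, 73, 90, 92, 92]
t=12: [71, 92, 91, 91, 92, 74, 72, 70]
t=13: [95, 72, 70, 70, 72, 91, 93, 94]
t=14: [66, 93, 94, 94, 93, 72, 71, 67]
t=15: [90, 71, 67, 67, 71, 92, 92, 91]
t=16: [72, 92, 91, 91, 92, 73, 73, 71]
t=17: [96, 72, 70, 70, 72, 93, 93, 96]
t=18: [65, 93, 94, 94, 93, 71, 71, 65]
t=19: [89, 71, 67, 67, 71, 91, 91, 89]
t=20: [73, 92, 91, 91, 92, 74, 74, 73]
t=21: [95, 72, 70, 70, 72, 92, 92, 95]
t=22: [66, 93, 94, 94, 93, 71, 71, 66]
t=23: [90, 71, 67, 67, 71, 91, 91, 90]
t=24: [72, 92, 91, 91, 92, 73, 73, 72]
t=25: [96, 72, 70, 70, 72, 93, 93, 96]

Answer: [65, 93, 94, 94, 93, 71, 71, 65]
Key observation: The state at step 17, [96, 72, 70, 70, 72, 93, 93, 96], reappears at step 25: the system is in a cycle of period 8 from step 17 on.  Therefore the state at step 4098 equals the state at step 17 + ((4098 - 17) mod 8) = 18, which is [65, 93, 94, 94, 93, 71, 71, 65].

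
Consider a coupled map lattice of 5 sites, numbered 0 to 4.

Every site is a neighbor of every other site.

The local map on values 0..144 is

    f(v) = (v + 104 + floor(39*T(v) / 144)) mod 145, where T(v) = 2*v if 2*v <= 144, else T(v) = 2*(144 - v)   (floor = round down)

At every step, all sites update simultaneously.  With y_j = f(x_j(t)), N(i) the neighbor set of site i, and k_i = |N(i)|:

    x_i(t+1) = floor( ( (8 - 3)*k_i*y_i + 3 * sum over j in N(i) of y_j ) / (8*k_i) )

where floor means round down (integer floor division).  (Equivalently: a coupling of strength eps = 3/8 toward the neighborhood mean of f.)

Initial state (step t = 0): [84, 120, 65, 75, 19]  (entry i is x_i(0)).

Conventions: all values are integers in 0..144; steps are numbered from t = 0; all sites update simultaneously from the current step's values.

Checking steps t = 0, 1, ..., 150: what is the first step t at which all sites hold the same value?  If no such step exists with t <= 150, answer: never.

Simulating step by step:
t=0: [84, 120, 65, 75, 19]  (not all equal)
t=1: [80, 89, 71, 78, 110]  (not all equal)
t=2: [74, 76, 71, 73, 81]  (not all equal)
t=3: [70, 70, 69, 70, 72]  (not all equal)
t=4: [66, 66, 65, 66, 68]  (not all equal)
t=5: [60, 60, 59, 60, 61]  (not all equal)
t=6: [51, 51, 49, 51, 52]  (not all equal)
t=7: [36, 36, 35, 36, 37]  (not all equal)
t=8: [14, 14, 12, 14, 15]  (not all equal)
t=9: [124, 124, 123, 124, 125]  (not all equal)
t=10: [93, 93, 93, 93, 93]  (all equal)

Answer: 10
Key observation: Synchronization is absorbing here: once all sites are equal they stay equal, and step 10 is the first all-equal step.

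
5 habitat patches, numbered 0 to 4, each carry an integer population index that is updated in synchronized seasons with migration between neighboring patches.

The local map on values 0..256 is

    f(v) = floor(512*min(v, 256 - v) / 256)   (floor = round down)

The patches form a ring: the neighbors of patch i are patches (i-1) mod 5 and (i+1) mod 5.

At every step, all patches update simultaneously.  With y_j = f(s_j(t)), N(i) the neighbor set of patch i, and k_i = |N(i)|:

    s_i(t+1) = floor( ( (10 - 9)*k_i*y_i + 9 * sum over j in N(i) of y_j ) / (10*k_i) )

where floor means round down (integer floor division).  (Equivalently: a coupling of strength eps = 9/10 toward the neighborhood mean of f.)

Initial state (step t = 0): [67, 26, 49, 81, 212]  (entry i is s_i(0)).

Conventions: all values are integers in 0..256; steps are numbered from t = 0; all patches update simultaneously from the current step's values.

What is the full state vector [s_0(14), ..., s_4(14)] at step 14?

Answer: [205, 143, 143, 202, 100]

Derivation:
t=0: [67, 26, 49, 81, 212]
t=1: [76, 109, 106, 99, 142]
t=2: [215, 185, 208, 217, 180]
t=3: [140, 94, 108, 119, 87]
t=4: [186, 220, 213, 199, 228]
t=5: [71, 108, 92, 75, 119]
t=6: [218, 168, 183, 204, 155]
t=7: [177, 117, 140, 167, 101]
t=8: [212, 198, 208, 213, 171]
t=9: [137, 94, 100, 128, 95]
t=10: [193, 215, 219, 201, 241]
t=11: [63, 98, 93, 57, 109]
t=12: [198, 160, 158, 193, 129]
t=13: [212, 159, 162, 215, 134]
t=14: [205, 143, 143, 202, 100]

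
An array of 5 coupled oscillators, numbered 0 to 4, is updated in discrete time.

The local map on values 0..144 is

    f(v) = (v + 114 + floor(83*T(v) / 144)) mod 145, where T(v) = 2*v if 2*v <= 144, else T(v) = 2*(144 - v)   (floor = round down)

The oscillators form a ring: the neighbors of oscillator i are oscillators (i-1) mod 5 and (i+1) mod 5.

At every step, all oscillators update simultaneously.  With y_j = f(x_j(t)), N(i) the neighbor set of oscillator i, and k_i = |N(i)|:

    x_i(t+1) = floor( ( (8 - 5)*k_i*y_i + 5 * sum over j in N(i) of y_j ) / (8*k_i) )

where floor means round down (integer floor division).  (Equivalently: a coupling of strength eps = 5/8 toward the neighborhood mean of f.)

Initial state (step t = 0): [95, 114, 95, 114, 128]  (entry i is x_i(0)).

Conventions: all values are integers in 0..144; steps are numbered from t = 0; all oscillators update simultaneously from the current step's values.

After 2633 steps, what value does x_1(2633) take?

Answer: x_1(2633) = 117
Key observation: The state at step 3, [117, 117, 117, 117, 117], reappears at step 4: the system is in a cycle of period 1 from step 3 on.  Therefore the state at step 2633 equals the state at step 3 + ((2633 - 3) mod 1) = 3, which is [117, 117, 117, 117, 117].

Derivation:
t=0: [95, 114, 95, 114, 128]
t=1: [117, 118, 118, 117, 117]
t=2: [116, 116, 116, 116, 117]
t=3: [117, 117, 117, 117, 117]
t=4: [117, 117, 117, 117, 117]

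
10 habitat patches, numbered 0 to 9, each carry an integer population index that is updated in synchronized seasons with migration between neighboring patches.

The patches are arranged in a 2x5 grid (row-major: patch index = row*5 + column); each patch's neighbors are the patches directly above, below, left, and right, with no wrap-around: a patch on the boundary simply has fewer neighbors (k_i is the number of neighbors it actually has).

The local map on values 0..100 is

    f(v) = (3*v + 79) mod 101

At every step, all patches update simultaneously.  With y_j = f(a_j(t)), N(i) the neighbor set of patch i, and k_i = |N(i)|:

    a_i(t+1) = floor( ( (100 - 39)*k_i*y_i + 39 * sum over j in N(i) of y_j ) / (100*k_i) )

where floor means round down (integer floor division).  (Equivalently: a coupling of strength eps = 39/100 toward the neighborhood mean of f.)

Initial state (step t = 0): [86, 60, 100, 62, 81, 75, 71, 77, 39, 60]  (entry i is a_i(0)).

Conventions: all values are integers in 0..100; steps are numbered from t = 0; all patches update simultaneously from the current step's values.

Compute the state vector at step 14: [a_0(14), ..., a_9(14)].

Answer: [53, 57, 65, 58, 56, 47, 46, 59, 77, 83]

Derivation:
t=0: [86, 60, 100, 62, 81, 75, 71, 77, 39, 60]
t=1: [32, 60, 62, 63, 34, 24, 63, 38, 74, 57]
t=2: [66, 61, 66, 71, 71, 57, 66, 85, 87, 64]
t=3: [66, 65, 69, 81, 85, 58, 63, 43, 47, 66]
t=4: [69, 73, 63, 28, 37, 58, 57, 25, 23, 55]
t=5: [79, 84, 67, 64, 74, 56, 55, 53, 49, 52]
t=6: [22, 34, 64, 68, 80, 38, 39, 40, 32, 44]
t=7: [60, 75, 75, 70, 27, 83, 93, 90, 69, 23]
t=8: [39, 15, 18, 71, 62, 37, 42, 46, 74, 56]
t=9: [79, 30, 36, 80, 64, 73, 18, 26, 79, 59]
t=10: [39, 58, 70, 31, 55, 67, 48, 51, 24, 48]
t=11: [83, 57, 72, 66, 43, 70, 33, 38, 46, 30]
t=12: [41, 54, 84, 60, 31, 72, 76, 80, 39, 45]
t=13: [25, 27, 31, 59, 56, 57, 21, 26, 69, 39]
t=14: [53, 57, 65, 58, 56, 47, 46, 59, 77, 83]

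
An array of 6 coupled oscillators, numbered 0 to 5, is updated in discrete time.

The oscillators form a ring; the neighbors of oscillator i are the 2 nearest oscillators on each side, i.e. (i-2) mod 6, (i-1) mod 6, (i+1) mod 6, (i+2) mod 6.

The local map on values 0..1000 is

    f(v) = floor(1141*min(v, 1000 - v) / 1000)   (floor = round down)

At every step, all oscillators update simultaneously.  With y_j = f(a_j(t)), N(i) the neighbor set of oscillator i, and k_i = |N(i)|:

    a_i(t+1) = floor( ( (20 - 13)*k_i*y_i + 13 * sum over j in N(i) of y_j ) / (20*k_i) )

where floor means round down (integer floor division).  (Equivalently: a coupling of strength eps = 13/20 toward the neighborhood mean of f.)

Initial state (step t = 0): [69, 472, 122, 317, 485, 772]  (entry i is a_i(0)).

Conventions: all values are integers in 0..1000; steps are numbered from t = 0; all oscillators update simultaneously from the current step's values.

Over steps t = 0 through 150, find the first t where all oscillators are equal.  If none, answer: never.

Answer: 7
Key observation: Synchronization is absorbing here: once all oscillators are equal they stay equal, and step 7 is the first all-equal step.

Derivation:
t=0: [69, 472, 122, 317, 485, 772]  (not all equal)
t=1: [269, 324, 297, 368, 329, 339]  (not all equal)
t=2: [345, 364, 357, 385, 366, 373]  (not all equal)
t=3: [407, 415, 412, 424, 416, 419]  (not all equal)
t=4: [470, 473, 472, 476, 473, 475]  (not all equal)
t=5: [538, 539, 538, 540, 539, 539]  (not all equal)
t=6: [526, 526, 526, 525, 526, 525]  (not all equal)
t=7: [540, 540, 540, 540, 540, 540]  (all equal)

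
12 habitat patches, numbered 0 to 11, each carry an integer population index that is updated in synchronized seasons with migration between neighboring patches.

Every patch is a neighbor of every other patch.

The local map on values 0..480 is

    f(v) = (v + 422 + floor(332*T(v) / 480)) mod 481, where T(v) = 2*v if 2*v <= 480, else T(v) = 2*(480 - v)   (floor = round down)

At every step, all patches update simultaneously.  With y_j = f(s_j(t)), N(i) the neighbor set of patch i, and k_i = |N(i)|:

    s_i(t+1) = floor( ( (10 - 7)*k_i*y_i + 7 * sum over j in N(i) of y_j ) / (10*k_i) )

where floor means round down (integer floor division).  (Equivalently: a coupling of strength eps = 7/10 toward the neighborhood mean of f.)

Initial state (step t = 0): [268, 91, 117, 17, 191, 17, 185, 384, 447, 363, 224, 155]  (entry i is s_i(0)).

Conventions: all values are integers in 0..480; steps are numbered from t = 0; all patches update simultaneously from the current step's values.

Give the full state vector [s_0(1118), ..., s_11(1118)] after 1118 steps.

Answer: [271, 271, 271, 375, 375, 375, 375, 375, 375, 375, 375, 375]
Key observation: The state at step 4, [271, 271, 271, 375, 375, 375, 375, 375, 375, 375, 375, 375], reappears at step 6: the system is in a cycle of period 2 from step 4 on.  Therefore the state at step 1118 equals the state at step 4 + ((1118 - 4) mod 2) = 4, which is [271, 271, 271, 375, 375, 375, 375, 375, 375, 375, 375, 375].

Derivation:
t=0: [268, 91, 117, 17, 191, 17, 185, 384, 447, 363, 224, 155]
t=1: [274, 306, 321, 378, 363, 378, 359, 377, 371, 379, 381, 342]
t=2: [270, 267, 266, 375, 376, 375, 376, 375, 375, 375, 374, 378]
t=3: [272, 272, 273, 376, 376, 376, 376, 376, 376, 376, 376, 376]
t=4: [271, 271, 271, 375, 375, 375, 375, 375, 375, 375, 375, 375]
t=5: [272, 272, 272, 376, 376, 376, 376, 376, 376, 376, 376, 376]
t=6: [271, 271, 271, 375, 375, 375, 375, 375, 375, 375, 375, 375]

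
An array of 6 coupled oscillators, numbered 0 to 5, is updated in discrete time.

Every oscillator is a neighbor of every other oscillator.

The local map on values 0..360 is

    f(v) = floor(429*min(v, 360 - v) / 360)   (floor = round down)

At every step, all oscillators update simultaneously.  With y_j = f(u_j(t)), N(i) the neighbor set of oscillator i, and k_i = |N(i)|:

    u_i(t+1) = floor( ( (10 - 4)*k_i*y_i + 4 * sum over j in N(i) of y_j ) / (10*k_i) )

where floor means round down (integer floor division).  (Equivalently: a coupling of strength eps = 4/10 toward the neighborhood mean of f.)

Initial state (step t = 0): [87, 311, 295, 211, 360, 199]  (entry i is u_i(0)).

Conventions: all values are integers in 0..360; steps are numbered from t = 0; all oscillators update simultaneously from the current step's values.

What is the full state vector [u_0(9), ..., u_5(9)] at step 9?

Simulating step by step:
t=0: [87, 311, 295, 211, 360, 199]
t=1: [102, 78, 88, 140, 48, 147]
t=2: [120, 105, 111, 143, 86, 148]
t=3: [142, 132, 136, 156, 120, 159]
t=4: [168, 162, 164, 176, 154, 178]
t=5: [199, 195, 196, 204, 190, 205]
t=6: [191, 194, 193, 188, 197, 187]
t=7: [200, 198, 199, 202, 196, 203]
t=8: [190, 191, 190, 189, 192, 188]
t=9: [202, 201, 202, 202, 200, 203]

Answer: [202, 201, 202, 202, 200, 203]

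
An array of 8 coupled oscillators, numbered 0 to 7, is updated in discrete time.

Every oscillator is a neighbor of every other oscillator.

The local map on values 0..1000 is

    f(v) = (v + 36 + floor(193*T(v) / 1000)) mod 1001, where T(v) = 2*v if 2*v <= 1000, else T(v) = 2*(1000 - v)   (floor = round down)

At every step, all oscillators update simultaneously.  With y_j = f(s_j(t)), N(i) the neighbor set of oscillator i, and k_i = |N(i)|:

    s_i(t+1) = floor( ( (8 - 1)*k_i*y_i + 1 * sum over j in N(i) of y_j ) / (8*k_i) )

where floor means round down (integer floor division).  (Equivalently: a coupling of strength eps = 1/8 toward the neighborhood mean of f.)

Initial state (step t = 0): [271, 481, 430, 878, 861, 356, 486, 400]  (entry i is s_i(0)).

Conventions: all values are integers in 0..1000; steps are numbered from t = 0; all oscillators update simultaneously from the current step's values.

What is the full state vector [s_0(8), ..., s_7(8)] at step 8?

Answer: [137, 500, 143, 809, 806, 140, 500, 143]

Derivation:
t=0: [271, 481, 430, 878, 861, 356, 486, 400]
t=1: [450, 699, 638, 921, 912, 551, 705, 603]
t=2: [684, 849, 816, 965, 960, 771, 851, 798]
t=3: [818, 906, 889, 109, 106, 865, 907, 878]
t=4: [901, 947, 938, 269, 265, 926, 947, 933]
t=5: [920, 86, 939, 434, 430, 933, 86, 937]
t=6: [944, 232, 954, 645, 640, 951, 232, 953]
t=7: [42, 348, 47, 743, 739, 45, 348, 47]
t=8: [137, 500, 143, 809, 806, 140, 500, 143]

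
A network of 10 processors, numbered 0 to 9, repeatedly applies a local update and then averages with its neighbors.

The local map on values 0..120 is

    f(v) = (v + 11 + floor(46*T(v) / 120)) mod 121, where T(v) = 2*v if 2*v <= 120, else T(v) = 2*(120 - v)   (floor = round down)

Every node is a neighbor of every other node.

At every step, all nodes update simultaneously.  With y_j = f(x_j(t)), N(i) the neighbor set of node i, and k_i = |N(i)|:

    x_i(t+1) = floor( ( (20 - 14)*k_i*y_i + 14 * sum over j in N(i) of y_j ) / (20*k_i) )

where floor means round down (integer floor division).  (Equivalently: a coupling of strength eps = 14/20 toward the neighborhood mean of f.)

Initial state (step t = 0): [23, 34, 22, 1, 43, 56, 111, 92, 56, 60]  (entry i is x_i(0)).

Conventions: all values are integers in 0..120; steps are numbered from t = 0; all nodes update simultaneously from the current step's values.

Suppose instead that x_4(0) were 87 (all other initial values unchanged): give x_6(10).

Simulating step by step:
t=0: [23, 34, 22, 1, 87, 56, 111, 92, 56, 60]
t=1: [52, 57, 52, 43, 41, 65, 42, 41, 65, 67]
t=2: [100, 102, 100, 97, 96, 104, 97, 96, 104, 104]
t=3: [4, 4, 4, 4, 4, 5, 4, 4, 5, 5]
t=4: [18, 18, 18, 18, 18, 18, 18, 18, 18, 18]
t=5: [42, 42, 42, 42, 42, 42, 42, 42, 42, 42]
t=6: [85, 85, 85, 85, 85, 85, 85, 85, 85, 85]
t=7: [1, 1, 1, 1, 1, 1, 1, 1, 1, 1]
t=8: [12, 12, 12, 12, 12, 12, 12, 12, 12, 12]
t=9: [32, 32, 32, 32, 32, 32, 32, 32, 32, 32]
t=10: [67, 67, 67, 67, 67, 67, 67, 67, 67, 67]

Answer: x_6(10) = 67
Key observation: This trace re-runs the system from the modified initial state.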